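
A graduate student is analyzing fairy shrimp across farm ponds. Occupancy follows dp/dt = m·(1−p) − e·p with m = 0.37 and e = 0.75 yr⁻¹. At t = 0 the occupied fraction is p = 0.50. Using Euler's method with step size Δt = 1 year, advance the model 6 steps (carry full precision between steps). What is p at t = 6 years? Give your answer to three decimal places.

0.330

Update rule: p ← p + [m·(1−p) − e·p]·Δt with Δt = 1.
t = 1: p = 0.50000 + (-0.19000) = 0.31000
t = 2: p = 0.31000 + (+0.02280) = 0.33280
t = 3: p = 0.33280 + (-0.00274) = 0.33006
t = 4: p = 0.33006 + (+0.00033) = 0.33039
t = 5: p = 0.33039 + (-0.00004) = 0.33035
t = 6: p = 0.33035 + (+0.00000) = 0.33036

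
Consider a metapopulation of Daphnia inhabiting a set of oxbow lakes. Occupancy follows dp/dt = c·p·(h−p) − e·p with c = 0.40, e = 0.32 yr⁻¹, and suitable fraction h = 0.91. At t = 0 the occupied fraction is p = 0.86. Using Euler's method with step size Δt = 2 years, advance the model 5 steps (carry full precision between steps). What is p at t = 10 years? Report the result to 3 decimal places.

Update rule: p ← p + [c·p·(h−p) − e·p]·Δt with Δt = 2.
p: 0.86000 → 0.34400  (Δp = -0.51600)
p: 0.34400 → 0.27960  (Δp = -0.06440)
p: 0.27960 → 0.24167  (Δp = -0.03794)
p: 0.24167 → 0.21621  (Δp = -0.02546)
p: 0.21621 → 0.19784  (Δp = -0.01837)

0.198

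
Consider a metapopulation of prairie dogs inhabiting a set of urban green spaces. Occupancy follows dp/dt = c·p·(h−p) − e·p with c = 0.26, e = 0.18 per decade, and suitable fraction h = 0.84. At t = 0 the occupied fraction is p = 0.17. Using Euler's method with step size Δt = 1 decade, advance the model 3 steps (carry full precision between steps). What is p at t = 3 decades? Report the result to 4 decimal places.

0.1672

Update rule: p ← p + [c·p·(h−p) − e·p]·Δt with Δt = 1.
step 1: Δp = -0.00099, p = 0.16901
step 2: Δp = -0.00094, p = 0.16808
step 3: Δp = -0.00089, p = 0.16719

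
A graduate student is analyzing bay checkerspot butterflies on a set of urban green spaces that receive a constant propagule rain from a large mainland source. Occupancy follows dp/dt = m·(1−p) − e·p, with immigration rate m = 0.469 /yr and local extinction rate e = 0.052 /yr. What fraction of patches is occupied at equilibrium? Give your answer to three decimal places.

Setting dp/dt = 0: m − m·p* = e·p*, so m = (m+e)·p*.
p* = m/(m+e) = 0.469/(0.469+0.052) = 0.469/0.5210 = 0.9002.

0.900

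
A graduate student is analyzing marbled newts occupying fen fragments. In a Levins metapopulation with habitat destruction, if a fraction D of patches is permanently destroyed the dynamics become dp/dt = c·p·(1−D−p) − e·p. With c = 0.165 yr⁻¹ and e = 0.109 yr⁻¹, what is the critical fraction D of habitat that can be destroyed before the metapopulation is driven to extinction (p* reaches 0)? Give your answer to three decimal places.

The nontrivial equilibrium is p* = (1−D) − e/c; extinction occurs when this hits zero.
So D_crit = 1 − e/c = 1 − 0.109/0.165 = 1 − 0.6606 = 0.3394.
This equals the undisturbed p*, a classic result of Lande's extension.

0.339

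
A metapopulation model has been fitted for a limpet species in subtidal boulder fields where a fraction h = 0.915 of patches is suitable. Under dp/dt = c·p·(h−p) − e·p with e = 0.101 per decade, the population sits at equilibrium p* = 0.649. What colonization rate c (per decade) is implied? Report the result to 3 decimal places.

0.380

At equilibrium c(h−p*) = e, so c = e/(h−p*).
c = 0.101/(0.915 − 0.649) = 0.101/0.2660 = 0.3797.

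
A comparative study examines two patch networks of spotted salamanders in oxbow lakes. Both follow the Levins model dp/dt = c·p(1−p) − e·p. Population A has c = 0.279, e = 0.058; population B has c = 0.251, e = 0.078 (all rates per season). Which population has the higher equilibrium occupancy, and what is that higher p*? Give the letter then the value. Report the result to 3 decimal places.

A, 0.792

A: p*_A = 1 − 0.058/0.279 = 0.7921.
B: p*_B = 1 − 0.078/0.251 = 0.6892.
A is higher at 0.7921.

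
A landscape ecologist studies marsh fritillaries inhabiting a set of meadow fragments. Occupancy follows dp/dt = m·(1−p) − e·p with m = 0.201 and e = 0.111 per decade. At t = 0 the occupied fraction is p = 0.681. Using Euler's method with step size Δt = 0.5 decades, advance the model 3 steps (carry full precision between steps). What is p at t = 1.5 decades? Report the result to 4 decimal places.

0.6663

Update rule: p ← p + [m·(1−p) − e·p]·Δt with Δt = 0.5.
t = 0.5: p = 0.68100 + (-0.00574) = 0.67526
t = 1: p = 0.67526 + (-0.00484) = 0.67042
t = 1.5: p = 0.67042 + (-0.00409) = 0.66634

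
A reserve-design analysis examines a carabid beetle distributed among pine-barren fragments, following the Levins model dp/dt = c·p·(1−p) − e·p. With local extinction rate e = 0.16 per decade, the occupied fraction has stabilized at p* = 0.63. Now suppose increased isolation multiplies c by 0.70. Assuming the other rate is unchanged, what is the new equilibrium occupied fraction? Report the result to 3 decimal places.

0.471

Balance c(1−p*) = e gives c = e/(1 − 0.63000) = 0.16/0.37000 = 0.43243.
New p* = 1 − e/c = 1 − 0.16000/0.30270 = 0.47142.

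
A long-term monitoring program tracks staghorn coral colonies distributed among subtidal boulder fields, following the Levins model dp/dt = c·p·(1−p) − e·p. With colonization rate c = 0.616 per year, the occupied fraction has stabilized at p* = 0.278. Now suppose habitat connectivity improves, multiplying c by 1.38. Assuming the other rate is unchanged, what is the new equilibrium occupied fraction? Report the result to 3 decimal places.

0.477

Balance c(1−p*) = e gives e = 0.616×(1 − 0.27800) = 0.44475.
New p* = 1 − e/c = 1 − 0.44475/0.85008 = 0.47681.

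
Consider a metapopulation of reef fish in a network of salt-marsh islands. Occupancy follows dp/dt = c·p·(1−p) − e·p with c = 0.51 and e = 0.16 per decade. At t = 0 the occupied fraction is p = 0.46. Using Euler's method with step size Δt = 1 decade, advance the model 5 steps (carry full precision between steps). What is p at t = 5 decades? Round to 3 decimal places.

0.643

Update rule: p ← p + [c·p·(1−p) − e·p]·Δt with Δt = 1.
p: 0.46000 → 0.51308  (Δp = +0.05308)
p: 0.51308 → 0.55840  (Δp = +0.04532)
p: 0.55840 → 0.59482  (Δp = +0.03642)
p: 0.59482 → 0.62256  (Δp = +0.02774)
p: 0.62256 → 0.64279  (Δp = +0.02023)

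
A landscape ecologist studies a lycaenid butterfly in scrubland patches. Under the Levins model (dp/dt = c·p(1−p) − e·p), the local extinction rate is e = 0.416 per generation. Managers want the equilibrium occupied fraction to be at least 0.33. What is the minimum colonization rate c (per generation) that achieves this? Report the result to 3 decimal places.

p* = 1 − e/c ≥ 0.33 requires e/c ≤ 0.6700, i.e. c ≥ e/0.6700.
c_min = 0.416/0.6700 = 0.6209.

0.621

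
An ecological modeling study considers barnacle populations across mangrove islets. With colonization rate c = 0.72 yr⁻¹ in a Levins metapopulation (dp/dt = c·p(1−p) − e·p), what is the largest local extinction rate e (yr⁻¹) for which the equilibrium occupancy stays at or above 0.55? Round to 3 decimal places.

0.324

1 − e/c ≥ 0.55 ⇒ e ≤ c(1 − 0.55) = 0.72 × 0.4500.
e_max = 0.3240.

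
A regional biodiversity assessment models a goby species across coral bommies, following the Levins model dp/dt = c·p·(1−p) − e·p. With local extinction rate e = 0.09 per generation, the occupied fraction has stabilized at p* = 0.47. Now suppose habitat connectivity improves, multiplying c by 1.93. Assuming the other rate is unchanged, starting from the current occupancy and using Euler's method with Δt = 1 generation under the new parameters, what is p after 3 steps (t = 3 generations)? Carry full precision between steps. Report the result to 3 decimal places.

0.578

Balance c(1−p*) = e gives c = e/(1 − 0.47000) = 0.09/0.53000 = 0.16981.
Starting from p₀ = 0.47000; update p ← p + (dp/dt)·Δt with the new parameters.
t = 1: p = 0.47000 + (+0.03934) = 0.50934
t = 2: p = 0.50934 + (+0.03606) = 0.54540
t = 3: p = 0.54540 + (+0.03217) = 0.57758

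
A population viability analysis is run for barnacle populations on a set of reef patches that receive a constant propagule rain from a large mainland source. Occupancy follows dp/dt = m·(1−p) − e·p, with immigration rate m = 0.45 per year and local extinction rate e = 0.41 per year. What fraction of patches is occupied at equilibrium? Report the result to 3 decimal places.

Setting dp/dt = 0: m − m·p* = e·p*, so m = (m+e)·p*.
p* = m/(m+e) = 0.45/(0.45+0.41) = 0.45/0.8600 = 0.5233.

0.523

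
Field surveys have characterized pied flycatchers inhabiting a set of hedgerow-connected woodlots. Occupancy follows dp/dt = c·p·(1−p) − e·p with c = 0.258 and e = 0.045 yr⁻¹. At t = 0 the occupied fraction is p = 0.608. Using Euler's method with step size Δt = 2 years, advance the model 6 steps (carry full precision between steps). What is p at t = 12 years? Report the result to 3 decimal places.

Update rule: p ← p + [c·p·(1−p) − e·p]·Δt with Δt = 2.
  1  |  dp/dt·Δt = +0.068261  |  p_1 = 0.676261
  2  |  dp/dt·Δt = +0.052105  |  p_2 = 0.728367
  3  |  dp/dt·Δt = +0.036537  |  p_3 = 0.764904
  4  |  dp/dt·Δt = +0.023949  |  p_4 = 0.788853
  5  |  dp/dt·Δt = +0.014950  |  p_5 = 0.803803
  6  |  dp/dt·Δt = +0.009033  |  p_6 = 0.812836

0.813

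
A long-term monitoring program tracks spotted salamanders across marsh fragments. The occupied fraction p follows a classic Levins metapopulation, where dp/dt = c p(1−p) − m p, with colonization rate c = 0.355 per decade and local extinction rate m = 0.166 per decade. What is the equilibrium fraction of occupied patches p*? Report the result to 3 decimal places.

At equilibrium, colonization balances extinction: c·p*·(1−p*) = m·p*.
So p* = 1 − m/c = 1 − 0.166/0.355 = 1 − 0.4676 = 0.5324.

0.532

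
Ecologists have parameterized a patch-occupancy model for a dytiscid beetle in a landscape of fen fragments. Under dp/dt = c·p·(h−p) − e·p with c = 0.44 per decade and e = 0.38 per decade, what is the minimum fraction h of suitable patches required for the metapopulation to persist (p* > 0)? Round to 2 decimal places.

p* = h − e/c is positive only when h > e/c.
h_min = e/c = 0.38/0.44 = 0.8636.

0.86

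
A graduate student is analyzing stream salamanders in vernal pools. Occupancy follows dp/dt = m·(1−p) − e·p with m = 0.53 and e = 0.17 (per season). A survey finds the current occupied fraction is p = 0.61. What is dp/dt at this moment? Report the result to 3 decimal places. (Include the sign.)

Colonization term: m·(1−p) = 0.53×0.3900 = 0.20670.
Extinction term: e·p = 0.10370.
dp/dt = 0.20670 − 0.10370 = 0.10300.

0.103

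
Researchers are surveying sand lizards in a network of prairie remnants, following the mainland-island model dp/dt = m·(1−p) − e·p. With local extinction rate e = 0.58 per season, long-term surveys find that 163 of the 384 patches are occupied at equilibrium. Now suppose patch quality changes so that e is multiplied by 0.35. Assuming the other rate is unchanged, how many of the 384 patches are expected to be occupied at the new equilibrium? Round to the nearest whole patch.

260

Observed p* = 163/384 = 0.42448.
Balance m(1−p*) = e·p* gives m = e·p*/(1−p*) = 0.58×0.42448/0.57552 = 0.42778.
New p* = m/(m+e) = 0.42778/(0.42778+0.20300) = 0.67818.
Expected occupied = 384 × 0.67818 = 260.42 ≈ 260.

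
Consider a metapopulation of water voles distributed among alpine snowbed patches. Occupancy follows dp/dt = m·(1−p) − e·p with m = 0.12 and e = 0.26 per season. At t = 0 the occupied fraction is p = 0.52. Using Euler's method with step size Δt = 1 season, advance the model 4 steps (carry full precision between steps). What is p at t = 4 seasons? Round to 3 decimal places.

0.346

Update rule: p ← p + [m·(1−p) − e·p]·Δt with Δt = 1.
p: 0.52000 → 0.44240  (Δp = -0.07760)
p: 0.44240 → 0.39429  (Δp = -0.04811)
p: 0.39429 → 0.36446  (Δp = -0.02983)
p: 0.36446 → 0.34596  (Δp = -0.01849)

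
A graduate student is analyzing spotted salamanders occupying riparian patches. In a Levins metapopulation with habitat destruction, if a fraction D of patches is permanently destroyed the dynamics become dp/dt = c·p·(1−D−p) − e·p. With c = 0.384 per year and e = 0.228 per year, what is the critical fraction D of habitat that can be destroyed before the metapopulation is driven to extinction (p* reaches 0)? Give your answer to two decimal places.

The nontrivial equilibrium is p* = (1−D) − e/c; extinction occurs when this hits zero.
So D_crit = 1 − e/c = 1 − 0.228/0.384 = 1 − 0.5938 = 0.4062.
This equals the undisturbed p*, a classic result of Lande's extension.

0.41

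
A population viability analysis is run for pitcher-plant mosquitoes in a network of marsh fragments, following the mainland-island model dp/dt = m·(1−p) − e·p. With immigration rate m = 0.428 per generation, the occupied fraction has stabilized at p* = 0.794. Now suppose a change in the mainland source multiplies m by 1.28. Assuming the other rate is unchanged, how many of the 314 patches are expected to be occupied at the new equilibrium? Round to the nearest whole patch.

Balance m(1−p*) = e·p* gives e = m(1−p*)/p* = 0.428×0.20600/0.79400 = 0.11104.
New p* = m/(m+e) = 0.54784/(0.54784+0.11104) = 0.83147.
Expected occupied = 314 × 0.83147 = 261.08 ≈ 261.

261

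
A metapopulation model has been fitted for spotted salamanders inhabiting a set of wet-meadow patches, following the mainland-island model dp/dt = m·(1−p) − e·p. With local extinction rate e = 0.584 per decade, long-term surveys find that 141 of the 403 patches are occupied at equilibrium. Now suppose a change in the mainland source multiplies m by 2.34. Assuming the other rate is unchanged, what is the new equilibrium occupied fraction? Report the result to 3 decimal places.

Observed p* = 141/403 = 0.34988.
Balance m(1−p*) = e·p* gives m = e·p*/(1−p*) = 0.584×0.34988/0.65012 = 0.31430.
New p* = m/(m+e) = 0.73546/(0.73546+0.58400) = 0.55739.

0.557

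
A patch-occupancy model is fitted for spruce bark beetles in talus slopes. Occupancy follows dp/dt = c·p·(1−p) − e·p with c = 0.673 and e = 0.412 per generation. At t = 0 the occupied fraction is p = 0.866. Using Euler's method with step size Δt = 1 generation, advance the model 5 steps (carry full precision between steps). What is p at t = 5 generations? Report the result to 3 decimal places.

0.426

Update rule: p ← p + [c·p·(1−p) − e·p]·Δt with Δt = 1.
  1  |  dp/dt·Δt = -0.278694  |  p_1 = 0.587306
  2  |  dp/dt·Δt = -0.078850  |  p_2 = 0.508456
  3  |  dp/dt·Δt = -0.041282  |  p_3 = 0.467174
  4  |  dp/dt·Δt = -0.024951  |  p_4 = 0.442223
  5  |  dp/dt·Δt = -0.016193  |  p_5 = 0.426031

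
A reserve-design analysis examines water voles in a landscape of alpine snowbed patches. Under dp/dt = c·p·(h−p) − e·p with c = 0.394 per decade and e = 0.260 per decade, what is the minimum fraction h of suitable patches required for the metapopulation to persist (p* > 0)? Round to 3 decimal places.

p* = h − e/c is positive only when h > e/c.
h_min = e/c = 0.260/0.394 = 0.6599.

0.660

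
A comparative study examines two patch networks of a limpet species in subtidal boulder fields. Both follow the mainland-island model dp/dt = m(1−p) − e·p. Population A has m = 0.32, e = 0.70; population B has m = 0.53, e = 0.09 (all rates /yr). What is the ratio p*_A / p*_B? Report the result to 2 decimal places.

A: p*_A = m/(m+e) = 0.32/1.0200 = 0.3137.
B: p*_B = 0.53/0.6200 = 0.8548.
p*_A / p*_B = 0.3137/0.8548 = 0.3670.

0.37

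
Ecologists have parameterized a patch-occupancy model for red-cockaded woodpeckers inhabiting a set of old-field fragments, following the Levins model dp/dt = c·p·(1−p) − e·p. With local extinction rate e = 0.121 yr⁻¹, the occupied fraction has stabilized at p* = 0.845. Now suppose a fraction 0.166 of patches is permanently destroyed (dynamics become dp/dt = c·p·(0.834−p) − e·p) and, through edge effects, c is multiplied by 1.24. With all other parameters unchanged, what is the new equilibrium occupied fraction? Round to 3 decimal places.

Balance c(1−p*) = e gives c = e/(1 − 0.84500) = 0.121/0.15500 = 0.78065.
New p* = 0.834 − e/c = 0.834 − 0.12100/0.96801 = 0.70900.

0.709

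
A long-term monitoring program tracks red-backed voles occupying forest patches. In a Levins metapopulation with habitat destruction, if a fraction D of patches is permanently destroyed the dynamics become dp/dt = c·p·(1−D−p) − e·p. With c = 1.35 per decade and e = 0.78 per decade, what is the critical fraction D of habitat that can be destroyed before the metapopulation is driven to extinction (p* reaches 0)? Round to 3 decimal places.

0.422

The nontrivial equilibrium is p* = (1−D) − e/c; extinction occurs when this hits zero.
So D_crit = 1 − e/c = 1 − 0.78/1.35 = 1 − 0.5778 = 0.4222.
Note this equals the original equilibrium occupancy — the Levins extinction-debt result.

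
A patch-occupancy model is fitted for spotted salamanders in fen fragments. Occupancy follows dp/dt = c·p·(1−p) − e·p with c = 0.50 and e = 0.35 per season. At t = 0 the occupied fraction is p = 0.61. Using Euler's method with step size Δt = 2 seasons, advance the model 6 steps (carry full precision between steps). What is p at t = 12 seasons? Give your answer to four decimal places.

Update rule: p ← p + [c·p·(1−p) − e·p]·Δt with Δt = 2.
t = 2: p = 0.61000 + (-0.18910) = 0.42090
t = 4: p = 0.42090 + (-0.05089) = 0.37001
t = 6: p = 0.37001 + (-0.02591) = 0.34411
t = 8: p = 0.34411 + (-0.01518) = 0.32893
t = 10: p = 0.32893 + (-0.00952) = 0.31941
t = 12: p = 0.31941 + (-0.00620) = 0.31321

0.3132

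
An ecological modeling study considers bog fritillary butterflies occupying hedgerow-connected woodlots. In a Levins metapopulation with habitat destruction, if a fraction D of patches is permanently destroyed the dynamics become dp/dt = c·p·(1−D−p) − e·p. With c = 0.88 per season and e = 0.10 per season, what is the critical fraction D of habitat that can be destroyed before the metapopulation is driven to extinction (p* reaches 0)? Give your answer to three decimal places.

0.886

The nontrivial equilibrium is p* = (1−D) − e/c; extinction occurs when this hits zero.
So D_crit = 1 − e/c = 1 − 0.10/0.88 = 1 − 0.1136 = 0.8864.
Note this equals the original equilibrium occupancy — the Levins extinction-debt result.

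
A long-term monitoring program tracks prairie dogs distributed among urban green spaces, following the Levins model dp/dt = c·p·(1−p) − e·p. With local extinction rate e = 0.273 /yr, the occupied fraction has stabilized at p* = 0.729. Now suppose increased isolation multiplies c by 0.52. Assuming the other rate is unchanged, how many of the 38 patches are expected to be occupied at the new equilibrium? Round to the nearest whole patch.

18

Balance c(1−p*) = e gives c = e/(1 − 0.72900) = 0.273/0.27100 = 1.00738.
New p* = 1 − e/c = 1 − 0.27300/0.52384 = 0.47885.
Expected occupied = 38 × 0.47885 = 18.20 ≈ 18.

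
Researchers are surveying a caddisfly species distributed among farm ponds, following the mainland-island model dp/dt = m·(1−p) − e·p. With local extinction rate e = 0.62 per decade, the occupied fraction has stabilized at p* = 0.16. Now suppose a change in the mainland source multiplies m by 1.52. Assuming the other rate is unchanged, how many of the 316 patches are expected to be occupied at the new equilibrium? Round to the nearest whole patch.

Balance m(1−p*) = e·p* gives m = e·p*/(1−p*) = 0.62×0.16000/0.84000 = 0.11810.
New p* = m/(m+e) = 0.17951/(0.17951+0.62000) = 0.22453.
Expected occupied = 316 × 0.22453 = 70.95 ≈ 71.

71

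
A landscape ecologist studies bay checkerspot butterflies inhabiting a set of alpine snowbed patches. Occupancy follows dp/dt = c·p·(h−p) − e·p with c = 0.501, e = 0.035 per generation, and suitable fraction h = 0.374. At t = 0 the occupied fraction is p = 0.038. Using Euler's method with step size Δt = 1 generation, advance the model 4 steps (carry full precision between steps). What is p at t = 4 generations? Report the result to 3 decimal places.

0.062

Update rule: p ← p + [c·p·(h−p) − e·p]·Δt with Δt = 1.
t = 1: p = 0.03800 + (+0.00507) = 0.04307
t = 2: p = 0.04307 + (+0.00563) = 0.04870
t = 3: p = 0.04870 + (+0.00623) = 0.05493
t = 4: p = 0.05493 + (+0.00686) = 0.06179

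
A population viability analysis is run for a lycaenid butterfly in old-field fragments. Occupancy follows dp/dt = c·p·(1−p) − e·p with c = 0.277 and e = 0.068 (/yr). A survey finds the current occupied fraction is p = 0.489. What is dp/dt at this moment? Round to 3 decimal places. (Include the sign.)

Colonization term: c·p·(1−p) = 0.277×0.489×0.5110 = 0.06922.
Extinction term: e·p = 0.03325.
dp/dt = 0.06922 − 0.03325 = 0.03596.

0.036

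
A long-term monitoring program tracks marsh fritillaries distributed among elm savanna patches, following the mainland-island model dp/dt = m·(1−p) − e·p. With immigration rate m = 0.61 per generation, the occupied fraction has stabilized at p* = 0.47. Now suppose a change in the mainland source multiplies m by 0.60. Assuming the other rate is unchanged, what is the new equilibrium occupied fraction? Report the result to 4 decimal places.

Balance m(1−p*) = e·p* gives e = m(1−p*)/p* = 0.61×0.53000/0.47000 = 0.68787.
New p* = m/(m+e) = 0.36600/(0.36600+0.68787) = 0.34729.

0.3473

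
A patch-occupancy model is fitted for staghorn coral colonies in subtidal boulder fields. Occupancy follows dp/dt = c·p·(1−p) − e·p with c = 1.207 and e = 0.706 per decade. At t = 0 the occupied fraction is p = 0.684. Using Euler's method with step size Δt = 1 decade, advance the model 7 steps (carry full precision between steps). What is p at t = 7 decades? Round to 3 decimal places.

Update rule: p ← p + [c·p·(1−p) − e·p]·Δt with Δt = 1.
p: 0.68400 → 0.46198  (Δp = -0.22202)
p: 0.46198 → 0.43583  (Δp = -0.02615)
p: 0.43583 → 0.42491  (Δp = -0.01092)
p: 0.42491 → 0.41987  (Δp = -0.00504)
p: 0.41987 → 0.41744  (Δp = -0.00243)
p: 0.41744 → 0.41625  (Δp = -0.00119)
p: 0.41625 → 0.41566  (Δp = -0.00059)

0.416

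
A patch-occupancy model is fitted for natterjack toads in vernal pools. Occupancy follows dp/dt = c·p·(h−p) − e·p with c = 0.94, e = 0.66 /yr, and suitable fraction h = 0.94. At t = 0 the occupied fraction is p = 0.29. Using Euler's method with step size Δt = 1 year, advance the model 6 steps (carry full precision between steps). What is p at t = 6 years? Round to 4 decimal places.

Update rule: p ← p + [c·p·(h−p) − e·p]·Δt with Δt = 1.
t = 1: p = 0.29000 + (-0.01421) = 0.27579
t = 2: p = 0.27579 + (-0.00983) = 0.26596
t = 3: p = 0.26596 + (-0.00702) = 0.25894
t = 4: p = 0.25894 + (-0.00513) = 0.25381
t = 5: p = 0.25381 + (-0.00380) = 0.25001
t = 6: p = 0.25001 + (-0.00285) = 0.24716

0.2472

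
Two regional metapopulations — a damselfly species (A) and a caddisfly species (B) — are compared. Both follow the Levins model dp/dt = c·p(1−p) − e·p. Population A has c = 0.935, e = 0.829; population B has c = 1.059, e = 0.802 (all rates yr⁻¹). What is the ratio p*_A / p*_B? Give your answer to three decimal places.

0.467

A: p*_A = 1 − 0.829/0.935 = 0.1134.
B: p*_B = 1 − 0.802/1.059 = 0.2427.
p*_A / p*_B = 0.1134/0.2427 = 0.4672.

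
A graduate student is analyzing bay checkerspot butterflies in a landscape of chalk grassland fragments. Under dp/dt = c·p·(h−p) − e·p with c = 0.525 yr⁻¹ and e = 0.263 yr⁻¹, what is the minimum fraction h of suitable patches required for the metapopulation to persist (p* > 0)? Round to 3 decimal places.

0.501

p* = h − e/c is positive only when h > e/c.
h_min = e/c = 0.263/0.525 = 0.5010.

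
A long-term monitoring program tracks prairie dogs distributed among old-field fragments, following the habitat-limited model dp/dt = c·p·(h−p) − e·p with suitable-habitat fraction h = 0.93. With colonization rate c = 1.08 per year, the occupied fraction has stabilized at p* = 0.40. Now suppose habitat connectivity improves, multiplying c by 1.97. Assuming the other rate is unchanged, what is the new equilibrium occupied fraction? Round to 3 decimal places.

0.661

Balance c(h−p*) = e gives e = 1.08×(0.93 − 0.40000) = 0.57240.
New p* = 0.93 − e/c = 0.93 − 0.57240/2.12760 = 0.66096.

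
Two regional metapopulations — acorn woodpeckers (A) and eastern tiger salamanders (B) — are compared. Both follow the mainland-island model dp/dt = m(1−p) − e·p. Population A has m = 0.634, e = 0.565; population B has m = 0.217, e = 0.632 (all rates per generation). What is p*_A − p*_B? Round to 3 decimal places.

A: p*_A = m/(m+e) = 0.634/1.1990 = 0.5288.
B: p*_B = 0.217/0.8490 = 0.2556.
p*_A − p*_B = 0.5288 − 0.2556 = 0.2732.

0.273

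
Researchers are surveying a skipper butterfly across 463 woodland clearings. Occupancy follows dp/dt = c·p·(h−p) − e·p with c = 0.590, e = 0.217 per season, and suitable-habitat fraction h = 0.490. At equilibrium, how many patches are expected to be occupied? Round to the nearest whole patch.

p* = h − e/c = 0.490 − 0.3678 = 0.1222.
Expected occupied patches = N × p* = 463 × 0.1222 = 56.58 ≈ 57.

57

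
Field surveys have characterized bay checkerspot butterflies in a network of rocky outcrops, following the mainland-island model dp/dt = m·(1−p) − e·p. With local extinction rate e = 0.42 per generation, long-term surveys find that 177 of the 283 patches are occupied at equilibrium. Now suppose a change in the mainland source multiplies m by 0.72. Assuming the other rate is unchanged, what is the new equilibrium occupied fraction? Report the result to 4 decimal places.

Observed p* = 177/283 = 0.62544.
Balance m(1−p*) = e·p* gives m = e·p*/(1−p*) = 0.42×0.62544/0.37456 = 0.70132.
New p* = m/(m+e) = 0.50495/(0.50495+0.42000) = 0.54592.

0.5459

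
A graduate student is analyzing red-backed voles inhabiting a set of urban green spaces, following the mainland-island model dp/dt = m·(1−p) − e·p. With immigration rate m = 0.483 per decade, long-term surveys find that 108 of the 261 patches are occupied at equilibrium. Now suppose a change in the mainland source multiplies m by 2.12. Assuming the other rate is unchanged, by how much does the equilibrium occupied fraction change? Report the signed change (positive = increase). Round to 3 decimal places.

Observed p* = 108/261 = 0.41379.
Balance m(1−p*) = e·p* gives e = m(1−p*)/p* = 0.483×0.58621/0.41379 = 0.68426.
New p* = m/(m+e) = 1.02396/(1.02396+0.68426) = 0.59943.
Δp* = 0.59943 − 0.41379 = +0.18564.

0.186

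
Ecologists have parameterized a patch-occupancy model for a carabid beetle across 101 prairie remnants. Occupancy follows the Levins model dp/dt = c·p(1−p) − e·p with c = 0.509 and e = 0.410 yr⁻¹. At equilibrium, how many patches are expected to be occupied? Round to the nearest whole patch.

20

p* = 1 − e/c = 1 − 0.410/0.509 = 0.1945.
Expected occupied patches = N × p* = 101 × 0.1945 = 19.64 ≈ 20.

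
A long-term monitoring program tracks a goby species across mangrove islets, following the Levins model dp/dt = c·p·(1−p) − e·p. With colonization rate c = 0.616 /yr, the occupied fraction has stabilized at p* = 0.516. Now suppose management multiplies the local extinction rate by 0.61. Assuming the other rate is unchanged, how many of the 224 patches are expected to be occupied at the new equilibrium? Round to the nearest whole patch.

158

Balance c(1−p*) = e gives e = 0.616×(1 − 0.51600) = 0.29814.
New p* = 1 − e/c = 1 − 0.18187/0.61600 = 0.70476.
Expected occupied = 224 × 0.70476 = 157.87 ≈ 158.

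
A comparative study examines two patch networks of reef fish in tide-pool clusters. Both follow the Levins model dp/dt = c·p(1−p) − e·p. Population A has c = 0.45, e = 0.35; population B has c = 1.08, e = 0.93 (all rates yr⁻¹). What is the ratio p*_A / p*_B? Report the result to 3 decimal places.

A: p*_A = 1 − 0.35/0.45 = 0.2222.
B: p*_B = 1 − 0.93/1.08 = 0.1389.
p*_A / p*_B = 0.2222/0.1389 = 1.6000.

1.600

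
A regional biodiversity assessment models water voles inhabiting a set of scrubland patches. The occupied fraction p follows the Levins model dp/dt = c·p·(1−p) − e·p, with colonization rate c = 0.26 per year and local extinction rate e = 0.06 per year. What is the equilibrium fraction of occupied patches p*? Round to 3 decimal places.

At equilibrium, colonization balances extinction: c·p*·(1−p*) = e·p*.
So p* = 1 − e/c = 1 − 0.06/0.26 = 1 − 0.2308 = 0.7692.

0.769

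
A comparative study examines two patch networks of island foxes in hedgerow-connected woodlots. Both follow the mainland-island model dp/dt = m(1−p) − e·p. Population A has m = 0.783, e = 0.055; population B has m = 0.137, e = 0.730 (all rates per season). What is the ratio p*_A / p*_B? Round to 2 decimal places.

A: p*_A = m/(m+e) = 0.783/0.8380 = 0.9344.
B: p*_B = 0.137/0.8670 = 0.1580.
p*_A / p*_B = 0.9344/0.1580 = 5.9131.

5.91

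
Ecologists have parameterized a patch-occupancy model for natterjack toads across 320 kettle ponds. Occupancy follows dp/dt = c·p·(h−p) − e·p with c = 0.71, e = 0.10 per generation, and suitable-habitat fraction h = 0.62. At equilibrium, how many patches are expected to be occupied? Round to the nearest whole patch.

153

p* = h − e/c = 0.62 − 0.1408 = 0.4792.
Expected occupied patches = N × p* = 320 × 0.4792 = 153.33 ≈ 153.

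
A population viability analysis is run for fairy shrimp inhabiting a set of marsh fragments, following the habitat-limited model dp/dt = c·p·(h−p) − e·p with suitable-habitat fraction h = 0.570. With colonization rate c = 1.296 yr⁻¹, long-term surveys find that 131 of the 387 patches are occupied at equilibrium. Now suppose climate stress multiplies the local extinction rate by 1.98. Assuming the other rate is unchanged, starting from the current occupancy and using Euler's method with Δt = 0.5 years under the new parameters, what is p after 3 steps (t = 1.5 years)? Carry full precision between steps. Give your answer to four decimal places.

Observed p* = 131/387 = 0.33850.
Balance c(h−p*) = e gives e = 1.296×(0.57 − 0.33850) = 0.30002.
Starting from p₀ = 0.33850; update p ← p + (dp/dt)·Δt with the new parameters.
p: 0.33850 → 0.28874  (Δp = -0.04976)
p: 0.28874 → 0.25560  (Δp = -0.03314)
p: 0.25560 → 0.23176  (Δp = -0.02385)

0.2318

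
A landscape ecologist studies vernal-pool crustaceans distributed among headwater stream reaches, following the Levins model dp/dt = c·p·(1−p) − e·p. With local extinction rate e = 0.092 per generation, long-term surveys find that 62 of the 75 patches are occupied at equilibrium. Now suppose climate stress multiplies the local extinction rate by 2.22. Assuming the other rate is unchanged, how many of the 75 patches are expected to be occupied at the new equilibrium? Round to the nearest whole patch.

46

Observed p* = 62/75 = 0.82667.
Balance c(1−p*) = e gives c = e/(1 − 0.82667) = 0.092/0.17333 = 0.53078.
New p* = 1 − e/c = 1 − 0.20424/0.53078 = 0.61521.
Expected occupied = 75 × 0.61521 = 46.14 ≈ 46.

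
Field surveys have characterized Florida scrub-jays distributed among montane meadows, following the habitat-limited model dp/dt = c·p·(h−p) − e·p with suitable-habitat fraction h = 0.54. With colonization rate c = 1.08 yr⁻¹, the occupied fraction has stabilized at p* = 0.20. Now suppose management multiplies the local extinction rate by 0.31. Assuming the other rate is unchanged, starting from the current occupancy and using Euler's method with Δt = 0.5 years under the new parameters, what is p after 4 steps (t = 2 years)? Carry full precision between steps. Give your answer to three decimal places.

0.299

Balance c(h−p*) = e gives e = 1.08×(0.54 − 0.20000) = 0.36720.
Starting from p₀ = 0.20000; update p ← p + (dp/dt)·Δt with the new parameters.
step 1: Δp = +0.02534, p = 0.22534
step 2: Δp = +0.02546, p = 0.25080
step 3: Δp = +0.02489, p = 0.27569
step 4: Δp = +0.02366, p = 0.29935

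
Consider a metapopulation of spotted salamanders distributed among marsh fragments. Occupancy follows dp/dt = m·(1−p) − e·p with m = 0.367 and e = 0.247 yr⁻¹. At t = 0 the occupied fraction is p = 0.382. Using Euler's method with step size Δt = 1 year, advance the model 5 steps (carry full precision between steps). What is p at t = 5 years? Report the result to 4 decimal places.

Update rule: p ← p + [m·(1−p) − e·p]·Δt with Δt = 1.
t = 1: p = 0.38200 + (+0.13245) = 0.51445
t = 2: p = 0.51445 + (+0.05113) = 0.56558
t = 3: p = 0.56558 + (+0.01973) = 0.58531
t = 4: p = 0.58531 + (+0.00762) = 0.59293
t = 5: p = 0.59293 + (+0.00294) = 0.59587

0.5959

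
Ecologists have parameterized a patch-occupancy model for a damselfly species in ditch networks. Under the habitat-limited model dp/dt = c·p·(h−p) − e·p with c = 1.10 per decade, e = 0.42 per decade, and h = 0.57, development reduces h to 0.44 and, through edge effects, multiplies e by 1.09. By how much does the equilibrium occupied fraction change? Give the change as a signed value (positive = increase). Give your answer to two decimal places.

Before: p* = h − e/c = 0.57 − 0.42/1.10 = 0.57 − 0.3818 = 0.1882.
After: c = 1.1, e = 0.4578, h = 0.44; p* = 0.44 − 0.4578/1.1 = 0.0238.
Δp* = 0.0238 − 0.1882 = -0.1644.

-0.16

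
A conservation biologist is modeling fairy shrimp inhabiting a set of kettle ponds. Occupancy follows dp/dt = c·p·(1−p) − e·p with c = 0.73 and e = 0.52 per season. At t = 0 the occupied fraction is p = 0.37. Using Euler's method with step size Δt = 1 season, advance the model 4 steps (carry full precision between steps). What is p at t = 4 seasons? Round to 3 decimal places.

Update rule: p ← p + [c·p·(1−p) − e·p]·Δt with Δt = 1.
  1  |  dp/dt·Δt = -0.022237  |  p_1 = 0.347763
  2  |  dp/dt·Δt = -0.015255  |  p_2 = 0.332508
  3  |  dp/dt·Δt = -0.010883  |  p_3 = 0.321625
  4  |  dp/dt·Δt = -0.007972  |  p_4 = 0.313653

0.314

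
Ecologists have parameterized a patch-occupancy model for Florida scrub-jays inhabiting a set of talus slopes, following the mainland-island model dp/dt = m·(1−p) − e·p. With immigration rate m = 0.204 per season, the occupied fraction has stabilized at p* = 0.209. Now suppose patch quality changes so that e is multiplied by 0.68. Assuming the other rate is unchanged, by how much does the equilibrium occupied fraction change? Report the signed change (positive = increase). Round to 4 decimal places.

0.0708

Balance m(1−p*) = e·p* gives e = m(1−p*)/p* = 0.204×0.79100/0.20900 = 0.77208.
New p* = m/(m+e) = 0.20400/(0.20400+0.52501) = 0.27983.
Δp* = 0.27983 − 0.20900 = +0.07083.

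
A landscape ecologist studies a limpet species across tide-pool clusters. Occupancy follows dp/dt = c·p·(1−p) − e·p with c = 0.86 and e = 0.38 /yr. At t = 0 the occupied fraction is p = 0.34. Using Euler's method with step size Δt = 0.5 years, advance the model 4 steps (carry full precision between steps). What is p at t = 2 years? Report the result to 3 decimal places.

0.453

Update rule: p ← p + [c·p·(1−p) − e·p]·Δt with Δt = 0.5.
t = 0.5: p = 0.34000 + (+0.03189) = 0.37189
t = 1: p = 0.37189 + (+0.02978) = 0.40168
t = 1.5: p = 0.40168 + (+0.02702) = 0.42870
t = 2: p = 0.42870 + (+0.02386) = 0.45256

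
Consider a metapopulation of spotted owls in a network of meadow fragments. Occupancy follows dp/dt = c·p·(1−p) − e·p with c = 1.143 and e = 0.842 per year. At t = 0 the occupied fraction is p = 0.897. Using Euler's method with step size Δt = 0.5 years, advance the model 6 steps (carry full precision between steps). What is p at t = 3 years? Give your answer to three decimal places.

Update rule: p ← p + [c·p·(1−p) − e·p]·Δt with Δt = 0.5.
  1  |  dp/dt·Δt = -0.324836  |  p_1 = 0.572164
  2  |  dp/dt·Δt = -0.100982  |  p_2 = 0.471182
  3  |  dp/dt·Δt = -0.055967  |  p_3 = 0.415215
  4  |  dp/dt·Δt = -0.036039  |  p_4 = 0.379176
  5  |  dp/dt·Δt = -0.025101  |  p_5 = 0.354075
  6  |  dp/dt·Δt = -0.018360  |  p_6 = 0.335715

0.336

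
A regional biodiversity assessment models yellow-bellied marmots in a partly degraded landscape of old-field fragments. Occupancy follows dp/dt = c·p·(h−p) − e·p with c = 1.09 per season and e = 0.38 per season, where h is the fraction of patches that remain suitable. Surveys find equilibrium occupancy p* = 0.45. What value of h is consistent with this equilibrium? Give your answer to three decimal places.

0.799

At equilibrium c(h−p*) = e, so h = p* + e/c.
h = 0.45 + 0.38/1.09 = 0.45 + 0.3486 = 0.7986.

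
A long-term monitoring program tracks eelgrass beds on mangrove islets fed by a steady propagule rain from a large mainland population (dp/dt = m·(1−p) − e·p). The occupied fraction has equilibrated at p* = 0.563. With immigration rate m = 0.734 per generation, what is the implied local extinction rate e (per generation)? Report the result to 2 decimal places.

0.57

At equilibrium m(1−p*) = e·p*, so e = m(1−p*)/p*.
e = 0.734 × 0.4370 / 0.563 = 0.5697.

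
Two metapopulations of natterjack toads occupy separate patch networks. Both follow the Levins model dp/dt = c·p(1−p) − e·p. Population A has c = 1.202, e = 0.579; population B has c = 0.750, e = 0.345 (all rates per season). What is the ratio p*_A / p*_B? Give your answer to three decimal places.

0.960

A: p*_A = 1 − 0.579/1.202 = 0.5183.
B: p*_B = 1 − 0.345/0.750 = 0.5400.
p*_A / p*_B = 0.5183/0.5400 = 0.9598.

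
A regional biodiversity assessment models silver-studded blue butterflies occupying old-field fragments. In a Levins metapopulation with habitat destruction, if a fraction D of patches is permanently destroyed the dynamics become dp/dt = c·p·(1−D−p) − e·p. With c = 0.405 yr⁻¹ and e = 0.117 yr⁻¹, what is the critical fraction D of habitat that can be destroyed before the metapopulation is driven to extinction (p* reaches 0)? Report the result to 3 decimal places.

The nontrivial equilibrium is p* = (1−D) − e/c; extinction occurs when this hits zero.
So D_crit = 1 − e/c = 1 − 0.117/0.405 = 1 − 0.2889 = 0.7111.
Note this equals the original equilibrium occupancy — the Levins extinction-debt result.

0.711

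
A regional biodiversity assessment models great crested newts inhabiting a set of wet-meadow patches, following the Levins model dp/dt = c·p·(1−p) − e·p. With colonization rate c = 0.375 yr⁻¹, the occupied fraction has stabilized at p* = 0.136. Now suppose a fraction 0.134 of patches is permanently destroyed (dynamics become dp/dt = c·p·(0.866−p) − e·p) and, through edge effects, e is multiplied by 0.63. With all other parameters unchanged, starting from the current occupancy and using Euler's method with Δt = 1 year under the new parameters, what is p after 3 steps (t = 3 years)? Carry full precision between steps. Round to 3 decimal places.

0.165

Balance c(1−p*) = e gives e = 0.375×(1 − 0.13600) = 0.32400.
Starting from p₀ = 0.13600; update p ← p + (dp/dt)·Δt with the new parameters.
t = 1: p = 0.13600 + (+0.00947) = 0.14547
t = 2: p = 0.14547 + (+0.00961) = 0.15508
t = 3: p = 0.15508 + (+0.00969) = 0.16477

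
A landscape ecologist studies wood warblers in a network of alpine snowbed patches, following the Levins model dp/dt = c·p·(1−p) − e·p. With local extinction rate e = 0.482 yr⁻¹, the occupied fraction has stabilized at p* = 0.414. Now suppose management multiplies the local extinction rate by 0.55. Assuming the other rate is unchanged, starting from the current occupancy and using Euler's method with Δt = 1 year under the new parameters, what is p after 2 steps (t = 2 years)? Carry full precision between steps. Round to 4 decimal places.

Balance c(1−p*) = e gives c = e/(1 − 0.41400) = 0.482/0.58600 = 0.82253.
Starting from p₀ = 0.41400; update p ← p + (dp/dt)·Δt with the new parameters.
step 1: Δp = +0.08980, p = 0.50380
step 2: Δp = +0.07206, p = 0.57586

0.5759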